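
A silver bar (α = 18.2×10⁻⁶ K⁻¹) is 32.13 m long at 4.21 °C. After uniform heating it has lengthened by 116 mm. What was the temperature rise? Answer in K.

ΔT = 198 K

ΔL = αL₀ΔT ⇒ ΔT = ΔL / (αL₀)
ΔT = 116×10⁻³ m / (18.2×10⁻⁶ × 32.13 m) = 198.37 K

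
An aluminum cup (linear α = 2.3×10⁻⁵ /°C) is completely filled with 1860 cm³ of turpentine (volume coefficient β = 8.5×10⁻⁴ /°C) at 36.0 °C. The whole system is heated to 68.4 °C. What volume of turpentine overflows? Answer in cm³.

The cup also expands: β_container ≈ 3α = 6.9×10⁻⁵ /K
Net overflow = V₀(β_liq − 3α_cont)ΔT
β − 3α = 8.50×10⁻⁴ − 6.9×10⁻⁵ = 7.81×10⁻⁴ /K; ΔT = 32.4 K
ΔV = 1860 × 7.81×10⁻⁴ × 32.4 = 47.1 cm³

47.1 cm³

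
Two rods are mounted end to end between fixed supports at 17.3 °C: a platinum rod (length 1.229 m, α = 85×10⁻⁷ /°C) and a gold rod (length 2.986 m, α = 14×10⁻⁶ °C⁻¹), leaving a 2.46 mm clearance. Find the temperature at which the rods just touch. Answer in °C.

T = 64.4 °C

α₁L₁ = 1.04465×10⁻⁵ m/K, α₂L₂ = 4.1804×10⁻⁵ m/K → total 5.22505×10⁻⁵ m/K
ΔT = g/(α₁L₁+α₂L₂) = 2.46×10⁻³ / 5.22505×10⁻⁵ = 47.081 K
T = 17.3 + 47.081 = 64.381 °C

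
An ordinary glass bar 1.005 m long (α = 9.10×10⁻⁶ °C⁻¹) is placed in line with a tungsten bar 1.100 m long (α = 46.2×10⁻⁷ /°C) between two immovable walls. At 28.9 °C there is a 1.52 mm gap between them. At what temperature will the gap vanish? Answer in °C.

α₁L₁ = 9.1455×10⁻⁶ m/K, α₂L₂ = 5.082×10⁻⁶ m/K → total 1.42275×10⁻⁵ m/K
ΔT = g/(α₁L₁+α₂L₂) = 1.52×10⁻³ / 1.42275×10⁻⁵ = 106.84 K
T = 28.9 + 106.84 = 135.74 °C

T = 136 °C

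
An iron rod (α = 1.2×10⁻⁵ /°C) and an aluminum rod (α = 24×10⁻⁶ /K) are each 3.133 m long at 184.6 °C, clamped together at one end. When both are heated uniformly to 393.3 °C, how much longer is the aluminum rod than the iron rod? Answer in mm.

ΔT = 208.7 K
iron: ΔL = 1.2×10⁻⁵ × 3.133 m × 208.7 = 7.8463×10⁻³ m = 7.8463 mm
aluminum: ΔL = 24×10⁻⁶ × 3.133 m × 208.7 = 1.5693×10⁻² m = 15.693 mm
difference = 15.693 − 7.8463 = 7.8467 mm

7.85 mm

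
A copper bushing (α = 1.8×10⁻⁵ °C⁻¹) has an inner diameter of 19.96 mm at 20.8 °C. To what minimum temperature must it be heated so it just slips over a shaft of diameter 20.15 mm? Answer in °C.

T = 550 °C

Required Δd = 20.15 − 19.96 = 0.19 mm
Δd = αd₀ΔT ⇒ ΔT = Δd/(αd₀) = 0.19 / (1.8×10⁻⁵ × 19.96) = 528.84 K
T_min = 20.8 + 528.84 = 549.64 °C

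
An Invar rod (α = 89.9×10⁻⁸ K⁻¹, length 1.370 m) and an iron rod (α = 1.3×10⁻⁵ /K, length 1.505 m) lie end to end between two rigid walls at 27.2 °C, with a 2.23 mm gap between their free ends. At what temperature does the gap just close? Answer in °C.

α₁L₁ = 1.23163×10⁻⁶ m/K, α₂L₂ = 1.9565×10⁻⁵ m/K → total 2.079663×10⁻⁵ m/K
ΔT = g/(α₁L₁+α₂L₂) = 2.23×10⁻³ / 2.079663×10⁻⁵ = 107.23 K
T = 27.2 + 107.23 = 134.43 °C

T = 134 °C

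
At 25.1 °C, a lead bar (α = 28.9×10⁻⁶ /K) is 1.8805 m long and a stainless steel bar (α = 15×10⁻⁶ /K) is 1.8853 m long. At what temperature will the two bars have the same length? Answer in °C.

L₁(1 + α₁ΔT) = L₂(1 + α₂ΔT) ⇒ ΔT = (L₂ − L₁)/(α₁L₁ − α₂L₂)
L₂ − L₁ = 1.8853 − 1.8805 = 4.80×10⁻³ m
α₁L₁ − α₂L₂ = 28.9×10⁻⁶×1.8805 − 15×10⁻⁶×1.8853 = 2.606695×10⁻⁵ m/K
ΔT = 4.80×10⁻³ / 2.606695×10⁻⁵ = 184.141 K
T = 25.1 + 184.141 = 209.241 °C

T = 209.2 °C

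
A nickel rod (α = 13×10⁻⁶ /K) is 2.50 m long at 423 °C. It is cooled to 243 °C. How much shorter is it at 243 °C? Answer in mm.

ΔL = 5.85 mm

|ΔT| = |243 − 423| = 180 K
ΔL = αL₀ΔT = (13×10⁻⁶)(2.50)(180) = 5.85×10⁻³ m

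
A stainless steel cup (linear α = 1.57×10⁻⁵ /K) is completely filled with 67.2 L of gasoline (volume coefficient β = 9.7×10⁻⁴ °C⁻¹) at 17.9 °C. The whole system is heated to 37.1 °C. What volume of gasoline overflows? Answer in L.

1.19 L

The cup also expands: β_container ≈ 3α = 4.71×10⁻⁵ /K
Net overflow = V₀(β_liq − 3α_cont)ΔT
β − 3α = 9.70×10⁻⁴ − 4.71×10⁻⁵ = 9.229×10⁻⁴ /K; ΔT = 19.2 K
ΔV = 67.2 × 9.229×10⁻⁴ × 19.2 = 1.19 L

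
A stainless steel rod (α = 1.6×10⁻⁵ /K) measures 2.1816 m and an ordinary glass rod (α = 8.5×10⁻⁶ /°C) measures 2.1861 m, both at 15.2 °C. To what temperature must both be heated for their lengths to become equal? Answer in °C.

T = 290.9 °C

L₁(1 + α₁ΔT) = L₂(1 + α₂ΔT) ⇒ ΔT = (L₂ − L₁)/(α₁L₁ − α₂L₂)
L₂ − L₁ = 2.1861 − 2.1816 = 4.50×10⁻³ m
α₁L₁ − α₂L₂ = 1.6×10⁻⁵×2.1816 − 8.5×10⁻⁶×2.1861 = 1.632375×10⁻⁵ m/K
ΔT = 4.50×10⁻³ / 1.632375×10⁻⁵ = 275.672 K
T = 15.2 + 275.672 = 290.872 °C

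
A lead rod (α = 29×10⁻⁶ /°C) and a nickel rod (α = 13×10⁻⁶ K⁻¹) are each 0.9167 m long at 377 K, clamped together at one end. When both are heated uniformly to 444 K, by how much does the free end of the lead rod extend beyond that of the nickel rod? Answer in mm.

0.983 mm

ΔT = 67 K
lead: ΔL = 29×10⁻⁶ × 0.9167 m × 67 = 1.7811×10⁻³ m = 1.7811 mm
nickel: ΔL = 13×10⁻⁶ × 0.9167 m × 67 = 7.9845×10⁻⁴ m = 0.79845 mm
difference = 1.7811 − 0.79845 = 0.98265 mm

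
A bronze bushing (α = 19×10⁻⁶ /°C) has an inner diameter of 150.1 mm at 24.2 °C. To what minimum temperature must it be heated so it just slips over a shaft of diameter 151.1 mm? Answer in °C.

Required Δd = 151.1 − 150.1 = 1.0 mm
Δd = αd₀ΔT ⇒ ΔT = Δd/(αd₀) = 1.0 / (19×10⁻⁶ × 150.1) = 350.64 K
T_min = 24.2 + 350.64 = 374.84 °C

T = 375 °C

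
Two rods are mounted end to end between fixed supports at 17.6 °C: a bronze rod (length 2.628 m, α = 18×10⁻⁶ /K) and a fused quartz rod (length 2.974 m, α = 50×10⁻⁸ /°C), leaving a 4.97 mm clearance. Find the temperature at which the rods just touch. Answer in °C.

T = 119 °C

α₁L₁ = 4.7304×10⁻⁵ m/K, α₂L₂ = 1.487×10⁻⁶ m/K → total 4.8791×10⁻⁵ m/K
ΔT = g/(α₁L₁+α₂L₂) = 4.97×10⁻³ / 4.8791×10⁻⁵ = 101.86 K
T = 17.6 + 101.86 = 119.46 °C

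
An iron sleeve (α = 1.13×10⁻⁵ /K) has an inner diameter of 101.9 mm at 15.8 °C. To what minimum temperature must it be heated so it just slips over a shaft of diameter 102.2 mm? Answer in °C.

Required Δd = 102.2 − 101.9 = 0.3 mm
Δd = αd₀ΔT ⇒ ΔT = Δd/(αd₀) = 0.3 / (1.13×10⁻⁵ × 101.9) = 260.54 K
T_min = 15.8 + 260.54 = 276.34 °C

T = 276 °C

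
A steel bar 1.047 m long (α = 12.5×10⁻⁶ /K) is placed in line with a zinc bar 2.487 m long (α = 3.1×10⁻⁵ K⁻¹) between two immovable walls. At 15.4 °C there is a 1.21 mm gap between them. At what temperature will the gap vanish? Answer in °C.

Gap closes when ΔL₁ + ΔL₂ = 1.21 mm = 1.21×10⁻³ m
(α₁L₁ + α₂L₂)ΔT = g
α₁L₁ + α₂L₂ = 12.5×10⁻⁶×1.047 + 3.1×10⁻⁵×2.487 = 9.01845×10⁻⁵ m/K
ΔT = 1.21×10⁻³ / 9.01845×10⁻⁵ = 13.417 K
T = 15.4 + 13.417 = 28.817 °C

T = 28.8 °C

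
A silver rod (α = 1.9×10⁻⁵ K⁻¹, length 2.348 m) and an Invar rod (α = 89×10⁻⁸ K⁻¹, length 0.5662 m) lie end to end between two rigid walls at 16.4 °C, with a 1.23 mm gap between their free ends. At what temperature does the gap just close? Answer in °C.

α₁L₁ = 4.4612×10⁻⁵ m/K, α₂L₂ = 5.03918×10⁻⁷ m/K → total 4.5115918×10⁻⁵ m/K
ΔT = g/(α₁L₁+α₂L₂) = 1.23×10⁻³ / 4.5115918×10⁻⁵ = 27.263 K
T = 16.4 + 27.263 = 43.663 °C

T = 43.7 °C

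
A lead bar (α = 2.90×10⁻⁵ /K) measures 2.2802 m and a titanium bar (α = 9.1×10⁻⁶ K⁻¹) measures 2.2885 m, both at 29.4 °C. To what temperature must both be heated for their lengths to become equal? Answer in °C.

T = 212.6 °C

L₁(1 + α₁ΔT) = L₂(1 + α₂ΔT) ⇒ ΔT = (L₂ − L₁)/(α₁L₁ − α₂L₂)
L₂ − L₁ = 2.2885 − 2.2802 = 8.30×10⁻³ m
α₁L₁ − α₂L₂ = 2.90×10⁻⁵×2.2802 − 9.1×10⁻⁶×2.2885 = 4.530045×10⁻⁵ m/K
ΔT = 8.30×10⁻³ / 4.530045×10⁻⁵ = 183.221 K
T = 29.4 + 183.221 = 212.621 °C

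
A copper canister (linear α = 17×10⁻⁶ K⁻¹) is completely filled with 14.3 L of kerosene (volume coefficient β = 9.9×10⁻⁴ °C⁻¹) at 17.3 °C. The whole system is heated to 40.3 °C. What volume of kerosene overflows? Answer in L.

0.309 L

The canister also expands: β_container ≈ 3α = 5.1×10⁻⁵ /K
Net overflow = V₀(β_liq − 3α_cont)ΔT
β − 3α = 9.90×10⁻⁴ − 5.1×10⁻⁵ = 9.39×10⁻⁴ /K; ΔT = 23.0 K
ΔV = 14.3 × 9.39×10⁻⁴ × 23.0 = 0.309 L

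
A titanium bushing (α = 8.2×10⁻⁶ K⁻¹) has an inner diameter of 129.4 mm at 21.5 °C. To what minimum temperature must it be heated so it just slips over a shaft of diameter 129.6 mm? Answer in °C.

T = 210 °C

Required Δd = 129.6 − 129.4 = 0.2 mm
Δd = αd₀ΔT ⇒ ΔT = Δd/(αd₀) = 0.2 / (8.2×10⁻⁶ × 129.4) = 188.49 K
T_min = 21.5 + 188.49 = 209.99 °C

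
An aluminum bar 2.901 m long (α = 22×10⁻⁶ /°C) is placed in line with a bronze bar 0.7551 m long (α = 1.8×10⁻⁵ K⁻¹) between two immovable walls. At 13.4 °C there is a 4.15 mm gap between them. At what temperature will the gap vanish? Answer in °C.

T = 67.0 °C

Gap closes when ΔL₁ + ΔL₂ = 4.15 mm = 4.15×10⁻³ m
(α₁L₁ + α₂L₂)ΔT = g
α₁L₁ + α₂L₂ = 22×10⁻⁶×2.901 + 1.8×10⁻⁵×0.7551 = 7.74138×10⁻⁵ m/K
ΔT = 4.15×10⁻³ / 7.74138×10⁻⁵ = 53.608 K
T = 13.4 + 53.608 = 67.008 °C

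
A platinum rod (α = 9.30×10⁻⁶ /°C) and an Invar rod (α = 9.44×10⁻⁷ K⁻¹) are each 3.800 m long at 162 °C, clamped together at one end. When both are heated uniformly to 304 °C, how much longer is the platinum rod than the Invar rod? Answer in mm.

ΔT = 142 K
platinum: ΔL = 9.30×10⁻⁶ × 3.800 m × 142 = 5.0183×10⁻³ m = 5.0183 mm
Invar: ΔL = 9.44×10⁻⁷ × 3.800 m × 142 = 5.0938×10⁻⁴ m = 0.50938 mm
difference = 5.0183 − 0.50938 = 4.50892 mm

4.51 mm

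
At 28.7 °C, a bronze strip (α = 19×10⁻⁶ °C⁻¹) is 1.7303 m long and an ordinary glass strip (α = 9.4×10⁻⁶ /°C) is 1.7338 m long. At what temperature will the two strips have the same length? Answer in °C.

Equal length when α₁L₁ΔT − α₂L₂ΔT = L₂ − L₁ = 3.50×10⁻³ m
α₁L₁ = 3.28757×10⁻⁵, α₂L₂ = 1.629772×10⁻⁵ → Δ(αL) = 1.657798×10⁻⁵ m/K
ΔT = 3.50×10⁻³ / 1.657798×10⁻⁵ = 211.123 K, so T = 28.7 + 211.123 = 239.823 °C

T = 239.8 °C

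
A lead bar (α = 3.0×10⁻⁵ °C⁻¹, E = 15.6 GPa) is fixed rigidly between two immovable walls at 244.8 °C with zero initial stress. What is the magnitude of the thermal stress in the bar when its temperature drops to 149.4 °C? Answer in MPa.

Fully constrained: the free strain ε = αΔT is blocked, so σ = Eε = EαΔT.
|ΔT| = 95.4 K
σ = 15.6×10⁹ × 3.0×10⁻⁵ × 95.4 = 4.46×10⁷ Pa

σ = 44.6 MPa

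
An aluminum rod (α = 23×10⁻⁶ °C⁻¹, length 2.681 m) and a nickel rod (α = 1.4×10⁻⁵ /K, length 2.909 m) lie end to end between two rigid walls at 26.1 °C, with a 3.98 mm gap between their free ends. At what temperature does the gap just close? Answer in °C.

Gap closes when ΔL₁ + ΔL₂ = 3.98 mm = 3.98×10⁻³ m
(α₁L₁ + α₂L₂)ΔT = g
α₁L₁ + α₂L₂ = 23×10⁻⁶×2.681 + 1.4×10⁻⁵×2.909 = 1.02389×10⁻⁴ m/K
ΔT = 3.98×10⁻³ / 1.02389×10⁻⁴ = 38.871 K
T = 26.1 + 38.871 = 64.971 °C

T = 65.0 °C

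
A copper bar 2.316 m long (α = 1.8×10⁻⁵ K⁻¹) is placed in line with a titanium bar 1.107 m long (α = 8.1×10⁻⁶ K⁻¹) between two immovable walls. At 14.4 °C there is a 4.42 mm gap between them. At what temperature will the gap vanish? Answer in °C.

Gap closes when ΔL₁ + ΔL₂ = 4.42 mm = 4.42×10⁻³ m
(α₁L₁ + α₂L₂)ΔT = g
α₁L₁ + α₂L₂ = 1.8×10⁻⁵×2.316 + 8.1×10⁻⁶×1.107 = 5.06547×10⁻⁵ m/K
ΔT = 4.42×10⁻³ / 5.06547×10⁻⁵ = 87.26 K
T = 14.4 + 87.26 = 101.66 °C

T = 102 °C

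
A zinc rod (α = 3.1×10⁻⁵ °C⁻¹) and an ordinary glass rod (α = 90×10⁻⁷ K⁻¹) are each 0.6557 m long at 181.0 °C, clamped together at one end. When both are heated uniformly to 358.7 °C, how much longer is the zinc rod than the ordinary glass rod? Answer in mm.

2.56 mm

ΔT = 177.7 K
zinc: ΔL = 3.1×10⁻⁵ × 0.6557 m × 177.7 = 3.6121×10⁻³ m = 3.6121 mm
ordinary glass: ΔL = 90×10⁻⁷ × 0.6557 m × 177.7 = 1.0487×10⁻³ m = 1.0487 mm
difference = 3.6121 − 1.0487 = 2.5634 mm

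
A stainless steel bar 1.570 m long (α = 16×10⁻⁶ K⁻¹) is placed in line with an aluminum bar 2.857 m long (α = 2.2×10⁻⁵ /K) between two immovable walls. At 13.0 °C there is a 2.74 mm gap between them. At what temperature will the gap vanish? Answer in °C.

T = 44.1 °C

α₁L₁ = 2.512×10⁻⁵ m/K, α₂L₂ = 6.2854×10⁻⁵ m/K → total 8.7974×10⁻⁵ m/K
ΔT = g/(α₁L₁+α₂L₂) = 2.74×10⁻³ / 8.7974×10⁻⁵ = 31.146 K
T = 13.0 + 31.146 = 44.146 °C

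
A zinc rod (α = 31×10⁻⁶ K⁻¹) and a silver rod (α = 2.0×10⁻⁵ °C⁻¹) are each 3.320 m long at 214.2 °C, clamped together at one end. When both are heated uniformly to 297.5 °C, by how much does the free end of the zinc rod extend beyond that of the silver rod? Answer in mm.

ΔT = 83.3 K
zinc: ΔL = 31×10⁻⁶ × 3.320 m × 83.3 = 8.5732×10⁻³ m = 8.5732 mm
silver: ΔL = 2.0×10⁻⁵ × 3.320 m × 83.3 = 5.5311×10⁻³ m = 5.5311 mm
difference = 8.5732 − 5.5311 = 3.0421 mm

3.04 mm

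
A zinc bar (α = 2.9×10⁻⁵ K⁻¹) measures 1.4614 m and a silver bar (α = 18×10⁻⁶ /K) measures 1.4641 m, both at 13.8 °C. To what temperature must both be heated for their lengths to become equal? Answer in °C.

Equal length when α₁L₁ΔT − α₂L₂ΔT = L₂ − L₁ = 2.70×10⁻³ m
α₁L₁ = 4.23806×10⁻⁵, α₂L₂ = 2.63538×10⁻⁵ → Δ(αL) = 1.60268×10⁻⁵ m/K
ΔT = 2.70×10⁻³ / 1.60268×10⁻⁵ = 168.468 K, so T = 13.8 + 168.468 = 182.268 °C

T = 182.3 °C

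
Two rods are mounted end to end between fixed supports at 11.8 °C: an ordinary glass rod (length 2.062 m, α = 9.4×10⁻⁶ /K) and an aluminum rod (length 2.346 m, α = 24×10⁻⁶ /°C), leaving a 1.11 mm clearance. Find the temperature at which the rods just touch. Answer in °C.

T = 26.5 °C

Gap closes when ΔL₁ + ΔL₂ = 1.11 mm = 1.11×10⁻³ m
(α₁L₁ + α₂L₂)ΔT = g
α₁L₁ + α₂L₂ = 9.4×10⁻⁶×2.062 + 24×10⁻⁶×2.346 = 7.56868×10⁻⁵ m/K
ΔT = 1.11×10⁻³ / 7.56868×10⁻⁵ = 14.666 K
T = 11.8 + 14.666 = 26.466 °C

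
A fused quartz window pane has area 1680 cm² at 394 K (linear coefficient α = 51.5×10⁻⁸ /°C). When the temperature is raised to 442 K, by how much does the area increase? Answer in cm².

Area coefficient ≈ 2α; |ΔT| = 48 K
ΔA = 2αA₀ΔT = 2(51.5×10⁻⁸)(1680)(48) = 0.0831 cm²

ΔA = 0.0831 cm²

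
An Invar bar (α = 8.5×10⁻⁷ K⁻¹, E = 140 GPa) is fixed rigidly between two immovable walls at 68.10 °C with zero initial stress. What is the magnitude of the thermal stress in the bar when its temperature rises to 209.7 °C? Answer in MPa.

σ = 16.9 MPa

Fully constrained: the free strain ε = αΔT is blocked, so σ = Eε = EαΔT.
|ΔT| = 141.60 K
σ = 140×10⁹ × 8.5×10⁻⁷ × 141.60 = 1.69×10⁷ Pa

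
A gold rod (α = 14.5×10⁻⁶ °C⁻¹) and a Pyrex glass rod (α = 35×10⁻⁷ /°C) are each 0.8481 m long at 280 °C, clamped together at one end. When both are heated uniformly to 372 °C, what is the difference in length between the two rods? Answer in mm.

ΔT = 92 K
gold: ΔL = 14.5×10⁻⁶ × 0.8481 m × 92 = 1.1314×10⁻³ m = 1.1314 mm
Pyrex glass: ΔL = 35×10⁻⁷ × 0.8481 m × 92 = 2.7309×10⁻⁴ m = 0.27309 mm
difference = 1.1314 − 0.27309 = 0.85831 mm

0.858 mm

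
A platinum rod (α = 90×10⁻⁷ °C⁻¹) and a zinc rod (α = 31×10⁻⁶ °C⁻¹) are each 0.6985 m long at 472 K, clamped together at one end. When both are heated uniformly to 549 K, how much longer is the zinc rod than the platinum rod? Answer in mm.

ΔT = 77 K
platinum: ΔL = 90×10⁻⁷ × 0.6985 m × 77 = 4.8406×10⁻⁴ m = 0.48406 mm
zinc: ΔL = 31×10⁻⁶ × 0.6985 m × 77 = 1.6673×10⁻³ m = 1.6673 mm
difference = 1.6673 − 0.48406 = 1.18324 mm

1.18 mm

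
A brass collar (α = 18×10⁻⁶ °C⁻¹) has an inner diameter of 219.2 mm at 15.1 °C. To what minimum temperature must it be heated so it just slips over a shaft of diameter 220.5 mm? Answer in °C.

Required Δd = 220.5 − 219.2 = 1.3 mm
Δd = αd₀ΔT ⇒ ΔT = Δd/(αd₀) = 1.3 / (18×10⁻⁶ × 219.2) = 329.48 K
T_min = 15.1 + 329.48 = 344.58 °C

T = 345 °C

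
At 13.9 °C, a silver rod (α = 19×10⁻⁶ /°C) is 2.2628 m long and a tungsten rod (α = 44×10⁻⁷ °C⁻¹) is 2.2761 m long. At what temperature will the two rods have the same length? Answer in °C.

T = 417.2 °C

Equal length when α₁L₁ΔT − α₂L₂ΔT = L₂ − L₁ = 1.33×10⁻² m
α₁L₁ = 4.29932×10⁻⁵, α₂L₂ = 1.001484×10⁻⁵ → Δ(αL) = 3.297836×10⁻⁵ m/K
ΔT = 1.33×10⁻² / 3.297836×10⁻⁵ = 403.295 K, so T = 13.9 + 403.295 = 417.195 °C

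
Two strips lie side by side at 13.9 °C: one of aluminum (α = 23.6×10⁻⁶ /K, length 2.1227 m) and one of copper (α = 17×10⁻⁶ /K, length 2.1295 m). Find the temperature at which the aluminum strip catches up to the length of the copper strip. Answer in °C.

T = 503.3 °C

L₁(1 + α₁ΔT) = L₂(1 + α₂ΔT) ⇒ ΔT = (L₂ − L₁)/(α₁L₁ − α₂L₂)
L₂ − L₁ = 2.1295 − 2.1227 = 6.80×10⁻³ m
α₁L₁ − α₂L₂ = 23.6×10⁻⁶×2.1227 − 17×10⁻⁶×2.1295 = 1.389422×10⁻⁵ m/K
ΔT = 6.80×10⁻³ / 1.389422×10⁻⁵ = 489.412 K
T = 13.9 + 489.412 = 503.312 °C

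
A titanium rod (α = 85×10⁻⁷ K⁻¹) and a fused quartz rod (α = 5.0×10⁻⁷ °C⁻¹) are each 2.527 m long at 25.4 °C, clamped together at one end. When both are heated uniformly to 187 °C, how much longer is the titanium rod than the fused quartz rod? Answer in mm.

ΔT = 161.6 K
titanium: ΔL = 85×10⁻⁷ × 2.527 m × 161.6 = 3.4711×10⁻³ m = 3.4711 mm
fused quartz: ΔL = 5.0×10⁻⁷ × 2.527 m × 161.6 = 2.0418×10⁻⁴ m = 0.20418 mm
difference = 3.4711 − 0.20418 = 3.26692 mm

3.27 mm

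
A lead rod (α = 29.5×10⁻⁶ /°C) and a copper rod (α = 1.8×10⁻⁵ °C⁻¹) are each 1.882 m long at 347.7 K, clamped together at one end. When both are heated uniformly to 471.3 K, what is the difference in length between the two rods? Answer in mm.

ΔT = 123.6 K
lead: ΔL = 29.5×10⁻⁶ × 1.882 m × 123.6 = 6.8621×10⁻³ m = 6.8621 mm
copper: ΔL = 1.8×10⁻⁵ × 1.882 m × 123.6 = 4.1871×10⁻³ m = 4.1871 mm
difference = 6.8621 − 4.1871 = 2.6750 mm

2.68 mm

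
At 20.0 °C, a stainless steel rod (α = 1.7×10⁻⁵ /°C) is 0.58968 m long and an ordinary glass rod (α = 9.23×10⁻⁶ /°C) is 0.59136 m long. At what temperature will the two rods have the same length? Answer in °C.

T = 387.9 °C

Equal length when α₁L₁ΔT − α₂L₂ΔT = L₂ − L₁ = 1.68×10⁻³ m
α₁L₁ = 1.002456×10⁻⁵, α₂L₂ = 5.4582528×10⁻⁶ → Δ(αL) = 4.5663072×10⁻⁶ m/K
ΔT = 1.68×10⁻³ / 4.5663072×10⁻⁶ = 367.912 K, so T = 20.0 + 367.912 = 387.912 °C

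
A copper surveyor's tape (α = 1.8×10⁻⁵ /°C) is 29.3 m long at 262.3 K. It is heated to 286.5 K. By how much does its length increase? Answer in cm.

|ΔT| = |286.5 − 262.3| = 24.2 K
ΔL = αL₀ΔT = (1.8×10⁻⁵)(29.3)(24.2) = 1.28×10⁻² m

ΔL = 1.28 cm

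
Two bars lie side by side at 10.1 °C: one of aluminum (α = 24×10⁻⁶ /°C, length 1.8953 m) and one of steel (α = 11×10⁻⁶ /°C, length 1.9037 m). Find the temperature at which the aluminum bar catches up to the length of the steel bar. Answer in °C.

L₁(1 + α₁ΔT) = L₂(1 + α₂ΔT) ⇒ ΔT = (L₂ − L₁)/(α₁L₁ − α₂L₂)
L₂ − L₁ = 1.9037 − 1.8953 = 8.40×10⁻³ m
α₁L₁ − α₂L₂ = 24×10⁻⁶×1.8953 − 11×10⁻⁶×1.9037 = 2.45465×10⁻⁵ m/K
ΔT = 8.40×10⁻³ / 2.45465×10⁻⁵ = 342.208 K
T = 10.1 + 342.208 = 352.308 °C

T = 352.3 °C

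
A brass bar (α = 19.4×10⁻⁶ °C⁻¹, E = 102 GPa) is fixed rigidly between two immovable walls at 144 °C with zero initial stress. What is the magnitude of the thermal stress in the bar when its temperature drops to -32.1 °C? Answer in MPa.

Fully constrained: the free strain ε = αΔT is blocked, so σ = Eε = EαΔT.
|ΔT| = 176.1 K
σ = 102×10⁹ × 19.4×10⁻⁶ × 176.1 = 3.48×10⁸ Pa

σ = 348 MPa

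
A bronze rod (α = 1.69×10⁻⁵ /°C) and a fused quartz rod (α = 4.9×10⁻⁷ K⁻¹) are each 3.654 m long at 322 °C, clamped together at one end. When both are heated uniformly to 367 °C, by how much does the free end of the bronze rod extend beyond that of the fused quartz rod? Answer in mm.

ΔT = 45 K
bronze: ΔL = 1.69×10⁻⁵ × 3.654 m × 45 = 2.7789×10⁻³ m = 2.7789 mm
fused quartz: ΔL = 4.9×10⁻⁷ × 3.654 m × 45 = 8.0571×10⁻⁵ m = 0.080571 mm
difference = 2.7789 − 0.080571 = 2.698329 mm

2.70 mm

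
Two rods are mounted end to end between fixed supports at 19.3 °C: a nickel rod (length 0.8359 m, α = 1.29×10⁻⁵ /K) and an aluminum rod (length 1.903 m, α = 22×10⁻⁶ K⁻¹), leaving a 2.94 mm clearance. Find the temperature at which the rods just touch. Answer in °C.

T = 75.1 °C

Gap closes when ΔL₁ + ΔL₂ = 2.94 mm = 2.94×10⁻³ m
(α₁L₁ + α₂L₂)ΔT = g
α₁L₁ + α₂L₂ = 1.29×10⁻⁵×0.8359 + 22×10⁻⁶×1.903 = 5.264911×10⁻⁵ m/K
ΔT = 2.94×10⁻³ / 5.264911×10⁻⁵ = 55.841 K
T = 19.3 + 55.841 = 75.141 °C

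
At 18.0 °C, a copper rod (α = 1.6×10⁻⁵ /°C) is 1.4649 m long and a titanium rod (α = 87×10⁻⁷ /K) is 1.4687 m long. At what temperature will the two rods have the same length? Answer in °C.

Equal length when α₁L₁ΔT − α₂L₂ΔT = L₂ − L₁ = 3.80×10⁻³ m
α₁L₁ = 2.34384×10⁻⁵, α₂L₂ = 1.277769×10⁻⁵ → Δ(αL) = 1.066071×10⁻⁵ m/K
ΔT = 3.80×10⁻³ / 1.066071×10⁻⁵ = 356.449 K, so T = 18.0 + 356.449 = 374.449 °C

T = 374.4 °C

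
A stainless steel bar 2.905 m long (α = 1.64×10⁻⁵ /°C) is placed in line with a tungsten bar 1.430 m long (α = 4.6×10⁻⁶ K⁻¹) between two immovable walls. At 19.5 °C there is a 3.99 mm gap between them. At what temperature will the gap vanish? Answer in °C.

α₁L₁ = 4.7642×10⁻⁵ m/K, α₂L₂ = 6.578×10⁻⁶ m/K → total 5.422×10⁻⁵ m/K
ΔT = g/(α₁L₁+α₂L₂) = 3.99×10⁻³ / 5.422×10⁻⁵ = 73.589 K
T = 19.5 + 73.589 = 93.089 °C

T = 93.1 °C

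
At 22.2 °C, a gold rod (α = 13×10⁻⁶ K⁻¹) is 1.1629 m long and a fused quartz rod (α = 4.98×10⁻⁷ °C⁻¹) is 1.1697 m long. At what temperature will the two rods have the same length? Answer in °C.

T = 490.0 °C

L₁(1 + α₁ΔT) = L₂(1 + α₂ΔT) ⇒ ΔT = (L₂ − L₁)/(α₁L₁ − α₂L₂)
L₂ − L₁ = 1.1697 − 1.1629 = 6.80×10⁻³ m
α₁L₁ − α₂L₂ = 13×10⁻⁶×1.1629 − 4.98×10⁻⁷×1.1697 = 1.45351894×10⁻⁵ m/K
ΔT = 6.80×10⁻³ / 1.45351894×10⁻⁵ = 467.830 K
T = 22.2 + 467.830 = 490.030 °C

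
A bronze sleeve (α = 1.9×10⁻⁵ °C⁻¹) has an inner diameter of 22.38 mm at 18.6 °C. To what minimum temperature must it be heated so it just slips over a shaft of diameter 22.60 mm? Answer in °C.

Required Δd = 22.60 − 22.38 = 0.22 mm
Δd = αd₀ΔT ⇒ ΔT = Δd/(αd₀) = 0.22 / (1.9×10⁻⁵ × 22.38) = 517.38 K
T_min = 18.6 + 517.38 = 535.98 °C

T = 536 °C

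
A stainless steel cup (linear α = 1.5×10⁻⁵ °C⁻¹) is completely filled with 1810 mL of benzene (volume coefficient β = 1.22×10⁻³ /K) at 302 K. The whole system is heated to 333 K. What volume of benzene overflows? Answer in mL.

65.9 mL

The cup also expands: β_container ≈ 3α = 4.5×10⁻⁵ /K
Net overflow = V₀(β_liq − 3α_cont)ΔT
β − 3α = 1.22×10⁻³ − 4.5×10⁻⁵ = 1.175×10⁻³ /K; ΔT = 31 K
ΔV = 1810 × 1.175×10⁻³ × 31 = 65.9 mL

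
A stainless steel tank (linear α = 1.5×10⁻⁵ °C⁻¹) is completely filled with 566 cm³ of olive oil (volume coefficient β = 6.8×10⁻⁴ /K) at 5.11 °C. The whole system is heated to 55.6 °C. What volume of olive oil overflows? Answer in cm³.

The tank also expands: β_container ≈ 3α = 4.5×10⁻⁵ /K
Net overflow = V₀(β_liq − 3α_cont)ΔT
β − 3α = 6.80×10⁻⁴ − 4.5×10⁻⁵ = 6.35×10⁻⁴ /K; ΔT = 50.49 K
ΔV = 566 × 6.35×10⁻⁴ × 50.49 = 18.1 cm³

18.1 cm³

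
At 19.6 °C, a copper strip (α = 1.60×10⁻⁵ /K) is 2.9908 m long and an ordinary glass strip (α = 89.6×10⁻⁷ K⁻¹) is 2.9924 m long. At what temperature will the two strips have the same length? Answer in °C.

T = 95.64 °C

Equal length when α₁L₁ΔT − α₂L₂ΔT = L₂ − L₁ = 1.60×10⁻³ m
α₁L₁ = 4.78528×10⁻⁵, α₂L₂ = 2.6811904×10⁻⁵ → Δ(αL) = 2.1040896×10⁻⁵ m/K
ΔT = 1.60×10⁻³ / 2.1040896×10⁻⁵ = 76.0424 K, so T = 19.6 + 76.0424 = 95.6424 °C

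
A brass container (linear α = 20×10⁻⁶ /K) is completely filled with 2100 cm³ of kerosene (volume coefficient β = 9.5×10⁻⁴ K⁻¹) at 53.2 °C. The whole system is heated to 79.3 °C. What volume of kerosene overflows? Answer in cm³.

48.8 cm³

The container also expands: β_container ≈ 3α = 6.0×10⁻⁵ /K
Net overflow = V₀(β_liq − 3α_cont)ΔT
β − 3α = 9.50×10⁻⁴ − 6.0×10⁻⁵ = 8.90×10⁻⁴ /K; ΔT = 26.1 K
ΔV = 2100 × 8.90×10⁻⁴ × 26.1 = 48.8 cm³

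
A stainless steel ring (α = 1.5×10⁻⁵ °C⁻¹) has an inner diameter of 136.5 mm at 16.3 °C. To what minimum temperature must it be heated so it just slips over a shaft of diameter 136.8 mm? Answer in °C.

Required Δd = 136.8 − 136.5 = 0.3 mm
Δd = αd₀ΔT ⇒ ΔT = Δd/(αd₀) = 0.3 / (1.5×10⁻⁵ × 136.5) = 146.52 K
T_min = 16.3 + 146.52 = 162.82 °C

T = 163 °C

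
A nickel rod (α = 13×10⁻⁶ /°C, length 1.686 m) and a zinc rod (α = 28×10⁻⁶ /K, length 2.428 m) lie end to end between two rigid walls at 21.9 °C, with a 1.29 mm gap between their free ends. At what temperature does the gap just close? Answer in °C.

α₁L₁ = 2.1918×10⁻⁵ m/K, α₂L₂ = 6.7984×10⁻⁵ m/K → total 8.9902×10⁻⁵ m/K
ΔT = g/(α₁L₁+α₂L₂) = 1.29×10⁻³ / 8.9902×10⁻⁵ = 14.349 K
T = 21.9 + 14.349 = 36.249 °C

T = 36.2 °C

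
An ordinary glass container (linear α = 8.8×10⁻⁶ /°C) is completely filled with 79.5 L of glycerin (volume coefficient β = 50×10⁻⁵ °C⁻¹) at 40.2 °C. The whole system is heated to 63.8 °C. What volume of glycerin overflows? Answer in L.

0.889 L

The container also expands: β_container ≈ 3α = 2.64×10⁻⁵ /K
Net overflow = V₀(β_liq − 3α_cont)ΔT
β − 3α = 5.00×10⁻⁴ − 2.64×10⁻⁵ = 4.736×10⁻⁴ /K; ΔT = 23.6 K
ΔV = 79.5 × 4.736×10⁻⁴ × 23.6 = 0.889 L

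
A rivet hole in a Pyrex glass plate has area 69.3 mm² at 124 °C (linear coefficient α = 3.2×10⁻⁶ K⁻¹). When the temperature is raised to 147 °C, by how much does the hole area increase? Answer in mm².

ΔA = 0.0102 mm²

Area coefficient ≈ 2α; |ΔT| = 23 K
ΔA = 2αA₀ΔT = 2(3.2×10⁻⁶)(69.3)(23) = 0.0102 mm²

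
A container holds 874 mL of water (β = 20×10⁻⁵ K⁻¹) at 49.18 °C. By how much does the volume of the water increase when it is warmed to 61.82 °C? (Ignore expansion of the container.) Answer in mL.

ΔV = 2.21 mL

|ΔT| = |61.82 − 49.18| = 12.64 K
ΔV = βV₀ΔT = (20×10⁻⁵)(874)(12.64) = 2.21 mL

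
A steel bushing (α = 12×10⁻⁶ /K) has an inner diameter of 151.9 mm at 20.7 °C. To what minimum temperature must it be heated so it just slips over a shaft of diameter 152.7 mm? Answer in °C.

Required Δd = 152.7 − 151.9 = 0.8 mm
Δd = αd₀ΔT ⇒ ΔT = Δd/(αd₀) = 0.8 / (12×10⁻⁶ × 151.9) = 438.89 K
T_min = 20.7 + 438.89 = 459.59 °C

T = 460 °C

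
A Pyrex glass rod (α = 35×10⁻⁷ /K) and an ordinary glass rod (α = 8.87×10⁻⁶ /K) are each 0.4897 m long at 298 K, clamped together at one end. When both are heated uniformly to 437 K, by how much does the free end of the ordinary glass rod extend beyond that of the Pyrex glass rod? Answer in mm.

0.366 mm

ΔT = 139 K
Pyrex glass: ΔL = 35×10⁻⁷ × 0.4897 m × 139 = 2.3824×10⁻⁴ m = 0.23824 mm
ordinary glass: ΔL = 8.87×10⁻⁶ × 0.4897 m × 139 = 6.0377×10⁻⁴ m = 0.60377 mm
difference = 0.60377 − 0.23824 = 0.36553 mm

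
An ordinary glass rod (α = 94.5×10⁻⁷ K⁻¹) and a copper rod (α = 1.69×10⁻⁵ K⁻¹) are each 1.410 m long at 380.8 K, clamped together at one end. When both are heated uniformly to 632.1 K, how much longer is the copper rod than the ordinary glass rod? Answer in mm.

2.64 mm

ΔT = 251.3 K
ordinary glass: ΔL = 94.5×10⁻⁷ × 1.410 m × 251.3 = 3.3484×10⁻³ m = 3.3484 mm
copper: ΔL = 1.69×10⁻⁵ × 1.410 m × 251.3 = 5.9882×10⁻³ m = 5.9882 mm
difference = 5.9882 − 3.3484 = 2.6398 mm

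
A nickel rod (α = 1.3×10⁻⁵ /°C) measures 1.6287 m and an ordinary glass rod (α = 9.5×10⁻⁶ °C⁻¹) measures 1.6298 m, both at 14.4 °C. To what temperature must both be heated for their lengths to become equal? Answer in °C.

L₁(1 + α₁ΔT) = L₂(1 + α₂ΔT) ⇒ ΔT = (L₂ − L₁)/(α₁L₁ − α₂L₂)
L₂ − L₁ = 1.6298 − 1.6287 = 1.10×10⁻³ m
α₁L₁ − α₂L₂ = 1.3×10⁻⁵×1.6287 − 9.5×10⁻⁶×1.6298 = 5.69×10⁻⁶ m/K
ΔT = 1.10×10⁻³ / 5.69×10⁻⁶ = 193.322 K
T = 14.4 + 193.322 = 207.722 °C

T = 207.7 °C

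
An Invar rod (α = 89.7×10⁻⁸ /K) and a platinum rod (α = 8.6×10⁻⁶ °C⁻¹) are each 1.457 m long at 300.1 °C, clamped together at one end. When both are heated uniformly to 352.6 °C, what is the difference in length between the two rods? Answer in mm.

ΔT = 52.5 K
Invar: ΔL = 89.7×10⁻⁸ × 1.457 m × 52.5 = 6.8614×10⁻⁵ m = 0.068614 mm
platinum: ΔL = 8.6×10⁻⁶ × 1.457 m × 52.5 = 6.5784×10⁻⁴ m = 0.65784 mm
difference = 0.65784 − 0.068614 = 0.589226 mm

0.589 mm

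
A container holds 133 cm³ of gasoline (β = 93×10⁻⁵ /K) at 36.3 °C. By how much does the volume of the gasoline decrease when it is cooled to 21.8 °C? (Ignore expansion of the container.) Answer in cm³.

|ΔT| = |21.8 − 36.3| = 14.5 K
ΔV = βV₀ΔT = (93×10⁻⁵)(133)(14.5) = 1.79 cm³

ΔV = 1.79 cm³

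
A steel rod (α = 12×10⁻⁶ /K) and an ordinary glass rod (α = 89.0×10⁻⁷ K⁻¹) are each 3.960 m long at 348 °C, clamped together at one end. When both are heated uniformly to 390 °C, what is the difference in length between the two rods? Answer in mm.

0.516 mm

ΔT = 42 K
steel: ΔL = 12×10⁻⁶ × 3.960 m × 42 = 1.9958×10⁻³ m = 1.9958 mm
ordinary glass: ΔL = 89.0×10⁻⁷ × 3.960 m × 42 = 1.4802×10⁻³ m = 1.4802 mm
difference = 1.9958 − 1.4802 = 0.5156 mm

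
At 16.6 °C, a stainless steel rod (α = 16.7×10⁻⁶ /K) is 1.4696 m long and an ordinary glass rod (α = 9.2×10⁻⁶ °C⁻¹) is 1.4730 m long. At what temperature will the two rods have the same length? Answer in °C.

T = 326.0 °C

Equal length when α₁L₁ΔT − α₂L₂ΔT = L₂ − L₁ = 3.40×10⁻³ m
α₁L₁ = 2.454232×10⁻⁵, α₂L₂ = 1.35516×10⁻⁵ → Δ(αL) = 1.099072×10⁻⁵ m/K
ΔT = 3.40×10⁻³ / 1.099072×10⁻⁵ = 309.352 K, so T = 16.6 + 309.352 = 325.952 °C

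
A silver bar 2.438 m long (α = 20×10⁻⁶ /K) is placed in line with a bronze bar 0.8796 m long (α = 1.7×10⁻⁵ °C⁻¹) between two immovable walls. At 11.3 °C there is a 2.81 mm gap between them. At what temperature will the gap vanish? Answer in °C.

T = 55.4 °C

Gap closes when ΔL₁ + ΔL₂ = 2.81 mm = 2.81×10⁻³ m
(α₁L₁ + α₂L₂)ΔT = g
α₁L₁ + α₂L₂ = 20×10⁻⁶×2.438 + 1.7×10⁻⁵×0.8796 = 6.37132×10⁻⁵ m/K
ΔT = 2.81×10⁻³ / 6.37132×10⁻⁵ = 44.104 K
T = 11.3 + 44.104 = 55.404 °C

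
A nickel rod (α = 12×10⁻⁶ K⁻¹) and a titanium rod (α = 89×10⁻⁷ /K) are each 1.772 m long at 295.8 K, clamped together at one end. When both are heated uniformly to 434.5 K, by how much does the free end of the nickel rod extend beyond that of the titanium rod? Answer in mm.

ΔT = 138.7 K
nickel: ΔL = 12×10⁻⁶ × 1.772 m × 138.7 = 2.9493×10⁻³ m = 2.9493 mm
titanium: ΔL = 89×10⁻⁷ × 1.772 m × 138.7 = 2.1874×10⁻³ m = 2.1874 mm
difference = 2.9493 − 2.1874 = 0.7619 mm

0.762 mm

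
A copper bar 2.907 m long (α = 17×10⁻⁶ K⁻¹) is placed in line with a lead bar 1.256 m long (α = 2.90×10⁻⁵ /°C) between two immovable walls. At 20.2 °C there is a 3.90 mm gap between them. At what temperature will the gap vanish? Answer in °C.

T = 65.6 °C

Gap closes when ΔL₁ + ΔL₂ = 3.90 mm = 3.90×10⁻³ m
(α₁L₁ + α₂L₂)ΔT = g
α₁L₁ + α₂L₂ = 17×10⁻⁶×2.907 + 2.90×10⁻⁵×1.256 = 8.5843×10⁻⁵ m/K
ΔT = 3.90×10⁻³ / 8.5843×10⁻⁵ = 45.432 K
T = 20.2 + 45.432 = 65.632 °C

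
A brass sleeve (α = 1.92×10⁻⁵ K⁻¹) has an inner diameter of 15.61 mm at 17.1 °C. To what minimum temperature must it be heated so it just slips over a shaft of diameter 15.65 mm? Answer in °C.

T = 151 °C

Required Δd = 15.65 − 15.61 = 0.04 mm
Δd = αd₀ΔT ⇒ ΔT = Δd/(αd₀) = 0.04 / (1.92×10⁻⁵ × 15.61) = 133.46 K
T_min = 17.1 + 133.46 = 150.56 °C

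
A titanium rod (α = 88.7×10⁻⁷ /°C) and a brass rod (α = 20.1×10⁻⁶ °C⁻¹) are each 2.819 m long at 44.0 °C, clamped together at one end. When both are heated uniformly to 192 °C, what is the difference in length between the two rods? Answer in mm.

ΔT = 148.0 K
titanium: ΔL = 88.7×10⁻⁷ × 2.819 m × 148.0 = 3.7007×10⁻³ m = 3.7007 mm
brass: ΔL = 20.1×10⁻⁶ × 2.819 m × 148.0 = 8.3860×10⁻³ m = 8.3860 mm
difference = 8.3860 − 3.7007 = 4.6853 mm

4.69 mm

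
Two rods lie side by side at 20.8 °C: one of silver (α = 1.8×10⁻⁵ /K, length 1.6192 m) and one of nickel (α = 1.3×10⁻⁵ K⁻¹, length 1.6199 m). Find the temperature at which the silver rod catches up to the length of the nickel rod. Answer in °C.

T = 107.4 °C

Equal length when α₁L₁ΔT − α₂L₂ΔT = L₂ − L₁ = 7.00×10⁻⁴ m
α₁L₁ = 2.91456×10⁻⁵, α₂L₂ = 2.10587×10⁻⁵ → Δ(αL) = 8.0869×10⁻⁶ m/K
ΔT = 7.00×10⁻⁴ / 8.0869×10⁻⁶ = 86.560 K, so T = 20.8 + 86.560 = 107.360 °C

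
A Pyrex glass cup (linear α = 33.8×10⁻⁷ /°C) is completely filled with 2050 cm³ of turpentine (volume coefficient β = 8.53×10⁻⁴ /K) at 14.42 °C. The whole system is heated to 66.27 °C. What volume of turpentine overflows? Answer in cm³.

The cup also expands: β_container ≈ 3α = 1.014×10⁻⁵ /K
Net overflow = V₀(β_liq − 3α_cont)ΔT
β − 3α = 8.53×10⁻⁴ − 1.014×10⁻⁵ = 8.4286×10⁻⁴ /K; ΔT = 51.85 K
ΔV = 2050 × 8.4286×10⁻⁴ × 51.85 = 89.6 cm³

89.6 cm³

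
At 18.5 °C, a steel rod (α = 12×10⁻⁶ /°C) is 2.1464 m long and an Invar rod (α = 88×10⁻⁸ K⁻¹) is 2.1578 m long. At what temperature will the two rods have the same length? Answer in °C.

Equal length when α₁L₁ΔT − α₂L₂ΔT = L₂ − L₁ = 1.14×10⁻² m
α₁L₁ = 2.57568×10⁻⁵, α₂L₂ = 1.898864×10⁻⁶ → Δ(αL) = 2.3857936×10⁻⁵ m/K
ΔT = 1.14×10⁻² / 2.3857936×10⁻⁵ = 477.828 K, so T = 18.5 + 477.828 = 496.328 °C

T = 496.3 °C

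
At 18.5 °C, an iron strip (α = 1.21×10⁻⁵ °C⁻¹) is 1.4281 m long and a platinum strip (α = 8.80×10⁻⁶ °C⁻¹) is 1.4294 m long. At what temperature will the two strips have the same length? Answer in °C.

T = 295.0 °C

L₁(1 + α₁ΔT) = L₂(1 + α₂ΔT) ⇒ ΔT = (L₂ − L₁)/(α₁L₁ − α₂L₂)
L₂ − L₁ = 1.4294 − 1.4281 = 1.30×10⁻³ m
α₁L₁ − α₂L₂ = 1.21×10⁻⁵×1.4281 − 8.80×10⁻⁶×1.4294 = 4.70129×10⁻⁶ m/K
ΔT = 1.30×10⁻³ / 4.70129×10⁻⁶ = 276.520 K
T = 18.5 + 276.520 = 295.020 °C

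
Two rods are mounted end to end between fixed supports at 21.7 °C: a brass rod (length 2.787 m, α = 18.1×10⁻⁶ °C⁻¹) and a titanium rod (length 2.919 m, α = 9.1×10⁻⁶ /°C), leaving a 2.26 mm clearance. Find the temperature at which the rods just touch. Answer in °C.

T = 51.0 °C

α₁L₁ = 5.04447×10⁻⁵ m/K, α₂L₂ = 2.65629×10⁻⁵ m/K → total 7.70076×10⁻⁵ m/K
ΔT = g/(α₁L₁+α₂L₂) = 2.26×10⁻³ / 7.70076×10⁻⁵ = 29.348 K
T = 21.7 + 29.348 = 51.048 °C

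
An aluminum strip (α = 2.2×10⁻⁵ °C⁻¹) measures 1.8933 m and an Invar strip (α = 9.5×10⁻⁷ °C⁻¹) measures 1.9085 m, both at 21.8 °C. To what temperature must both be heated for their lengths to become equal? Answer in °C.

T = 403.3 °C

L₁(1 + α₁ΔT) = L₂(1 + α₂ΔT) ⇒ ΔT = (L₂ − L₁)/(α₁L₁ − α₂L₂)
L₂ − L₁ = 1.9085 − 1.8933 = 1.52×10⁻² m
α₁L₁ − α₂L₂ = 2.2×10⁻⁵×1.8933 − 9.5×10⁻⁷×1.9085 = 3.9839525×10⁻⁵ m/K
ΔT = 1.52×10⁻² / 3.9839525×10⁻⁵ = 381.531 K
T = 21.8 + 381.531 = 403.331 °C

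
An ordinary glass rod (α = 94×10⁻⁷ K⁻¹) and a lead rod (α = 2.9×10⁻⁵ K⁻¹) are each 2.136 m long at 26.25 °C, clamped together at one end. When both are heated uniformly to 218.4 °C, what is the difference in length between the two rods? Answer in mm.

8.04 mm

ΔT = 192.15 K
ordinary glass: ΔL = 94×10⁻⁷ × 2.136 m × 192.15 = 3.8581×10⁻³ m = 3.8581 mm
lead: ΔL = 2.9×10⁻⁵ × 2.136 m × 192.15 = 1.1903×10⁻² m = 11.903 mm
difference = 11.903 − 3.8581 = 8.0449 mm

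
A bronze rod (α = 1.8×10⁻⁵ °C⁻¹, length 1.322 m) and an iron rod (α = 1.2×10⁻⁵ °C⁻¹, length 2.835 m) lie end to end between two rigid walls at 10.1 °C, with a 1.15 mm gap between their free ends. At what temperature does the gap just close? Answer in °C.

α₁L₁ = 2.3796×10⁻⁵ m/K, α₂L₂ = 3.402×10⁻⁵ m/K → total 5.7816×10⁻⁵ m/K
ΔT = g/(α₁L₁+α₂L₂) = 1.15×10⁻³ / 5.7816×10⁻⁵ = 19.891 K
T = 10.1 + 19.891 = 29.991 °C

T = 30.0 °C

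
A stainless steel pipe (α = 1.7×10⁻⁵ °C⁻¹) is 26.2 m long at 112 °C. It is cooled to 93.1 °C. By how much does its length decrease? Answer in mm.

|ΔT| = |93.1 − 112| = 18.9 K
ΔL = αL₀ΔT = (1.7×10⁻⁵)(26.2)(18.9) = 8.42×10⁻³ m

ΔL = 8.42 mm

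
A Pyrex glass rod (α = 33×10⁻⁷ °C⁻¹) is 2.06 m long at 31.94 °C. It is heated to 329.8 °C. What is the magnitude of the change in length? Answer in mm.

ΔL = 2.02 mm

|ΔT| = |329.8 − 31.94| = 297.86 K
ΔL = αL₀ΔT = (33×10⁻⁷)(2.06)(297.86) = 2.02×10⁻³ m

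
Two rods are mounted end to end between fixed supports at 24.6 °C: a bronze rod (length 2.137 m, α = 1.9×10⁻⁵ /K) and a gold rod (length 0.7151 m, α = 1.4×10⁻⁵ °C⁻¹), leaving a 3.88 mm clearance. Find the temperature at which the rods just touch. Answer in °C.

T = 101 °C

Gap closes when ΔL₁ + ΔL₂ = 3.88 mm = 3.88×10⁻³ m
(α₁L₁ + α₂L₂)ΔT = g
α₁L₁ + α₂L₂ = 1.9×10⁻⁵×2.137 + 1.4×10⁻⁵×0.7151 = 5.06144×10⁻⁵ m/K
ΔT = 3.88×10⁻³ / 5.06144×10⁻⁵ = 76.66 K
T = 24.6 + 76.66 = 101.26 °C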